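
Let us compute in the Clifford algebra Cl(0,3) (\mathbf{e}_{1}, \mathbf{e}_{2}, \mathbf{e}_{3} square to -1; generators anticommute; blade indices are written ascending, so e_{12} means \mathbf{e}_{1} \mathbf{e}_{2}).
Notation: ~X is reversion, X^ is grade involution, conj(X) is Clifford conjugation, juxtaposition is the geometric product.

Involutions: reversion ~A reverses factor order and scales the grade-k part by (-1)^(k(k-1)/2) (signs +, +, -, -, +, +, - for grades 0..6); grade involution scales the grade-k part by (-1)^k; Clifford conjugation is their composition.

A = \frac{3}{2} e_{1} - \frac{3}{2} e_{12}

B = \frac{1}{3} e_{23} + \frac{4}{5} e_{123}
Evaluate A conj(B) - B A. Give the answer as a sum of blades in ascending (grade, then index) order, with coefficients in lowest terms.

first term: \frac{6}{5} e_{3} - \frac{1}{2} e_{13} - \frac{6}{5} e_{23} - \frac{1}{2} e_{123}
second term: \frac{6}{5} e_{3} - \frac{1}{2} e_{13} - \frac{6}{5} e_{23} + \frac{1}{2} e_{123}
Answer: -e_{123}


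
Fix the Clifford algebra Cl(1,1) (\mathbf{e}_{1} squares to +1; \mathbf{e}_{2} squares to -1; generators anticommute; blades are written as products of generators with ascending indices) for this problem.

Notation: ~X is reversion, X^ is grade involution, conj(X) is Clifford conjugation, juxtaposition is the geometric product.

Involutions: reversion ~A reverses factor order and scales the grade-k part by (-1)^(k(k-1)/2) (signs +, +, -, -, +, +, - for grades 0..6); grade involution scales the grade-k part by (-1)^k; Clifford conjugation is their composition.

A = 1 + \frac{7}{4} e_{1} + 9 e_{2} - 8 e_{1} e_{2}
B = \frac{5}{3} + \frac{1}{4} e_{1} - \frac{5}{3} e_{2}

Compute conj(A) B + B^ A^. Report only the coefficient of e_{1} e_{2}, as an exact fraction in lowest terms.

first term: -\frac{661}{48} + \frac{32}{3} e_{1} - \frac{56}{3} e_{2} + \frac{37}{2} e_{1} e_{2}
second term: \frac{821}{48} - \frac{33}{2} e_{1} - \frac{34}{3} e_{2} - \frac{49}{6} e_{1} e_{2}
Answer: \frac{31}{3}


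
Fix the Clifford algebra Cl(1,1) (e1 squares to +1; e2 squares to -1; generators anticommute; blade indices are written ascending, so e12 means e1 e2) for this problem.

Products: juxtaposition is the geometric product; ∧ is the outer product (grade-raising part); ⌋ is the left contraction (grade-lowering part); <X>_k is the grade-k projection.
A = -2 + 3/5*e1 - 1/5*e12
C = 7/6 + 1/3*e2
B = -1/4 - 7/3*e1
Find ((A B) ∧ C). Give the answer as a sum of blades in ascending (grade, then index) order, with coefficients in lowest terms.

step 1: -9/10 + 271/60*e1 - 7/15*e2 + 1/20*e12
step 2: -21/20 + 1897/360*e1 - 38/45*e2 + 563/360*e12
Answer: -21/20 + 1897/360*e1 - 38/45*e2 + 563/360*e12


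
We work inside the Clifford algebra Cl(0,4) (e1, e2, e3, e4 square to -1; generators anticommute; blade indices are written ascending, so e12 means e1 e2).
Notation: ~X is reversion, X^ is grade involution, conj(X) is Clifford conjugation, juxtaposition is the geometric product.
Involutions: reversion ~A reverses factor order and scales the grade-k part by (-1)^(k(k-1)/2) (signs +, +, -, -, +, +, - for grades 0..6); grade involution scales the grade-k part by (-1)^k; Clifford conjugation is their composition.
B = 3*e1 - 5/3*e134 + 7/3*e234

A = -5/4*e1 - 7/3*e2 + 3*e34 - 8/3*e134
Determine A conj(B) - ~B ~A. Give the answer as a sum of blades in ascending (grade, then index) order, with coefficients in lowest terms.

first term: 25/36 + 5*e1 - 7*e2 - 7/9*e12 - 167/36*e34 - 9*e134 - 245/36*e1234
second term: 295/36 + 5*e1 - 7*e2 - 119/9*e12 - 409/36*e34 - 9*e134 - 245/36*e1234
Answer: -15/2 + 112/9*e12 + 121/18*e34


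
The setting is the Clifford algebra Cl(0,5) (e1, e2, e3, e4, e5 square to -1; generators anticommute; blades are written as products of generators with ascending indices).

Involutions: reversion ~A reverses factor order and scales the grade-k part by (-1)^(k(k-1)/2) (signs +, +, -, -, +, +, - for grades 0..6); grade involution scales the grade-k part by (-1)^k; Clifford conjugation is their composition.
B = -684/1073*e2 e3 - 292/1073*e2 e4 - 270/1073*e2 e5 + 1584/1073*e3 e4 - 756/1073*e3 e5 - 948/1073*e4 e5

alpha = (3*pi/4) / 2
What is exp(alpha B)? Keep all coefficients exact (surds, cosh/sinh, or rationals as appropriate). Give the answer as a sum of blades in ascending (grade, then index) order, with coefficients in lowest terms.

B^2 term by term: the squares give (-684/1073)^2*(e2 e3)^2 + (-292/1073)^2*(e2 e4)^2 + (-270/1073)^2*(e2 e5)^2 + (1584/1073)^2*(e3 e4)^2 + (-756/1073)^2*(e3 e5)^2 + (-948/1073)^2*(e4 e5)^2 = 467856/1151329*(-1) + 85264/1151329*(-1) + 72900/1151329*(-1) + 2509056/1151329*(-1) + 571536/1151329*(-1) + 898704/1151329*(-1) = -4 (each basis 2-blade squares to minus the product of its generators' squares); cross terms between blades sharing an index anticommute and cancel; the commuting (index-disjoint) pairs give grade-4 terms 2*c*c'*(blade product), which cancel blade by blade — e2 e3 e4 e5: 1296864/1151329 - 441504/1151329 - 855360/1151329 = 0 — confirming B is simple. So B^2 = -4.
B^2 = -4 — a negative square means the series sums to a rotation: l = 2, alpha*l = 3*pi/4, so exp(alpha B) = cos(3*pi/4) + (sin(3*pi/4)/2)*B = -sqrt(2)/2 + (sqrt(2)/4)*B.
Answer: -sqrt(2)/2 - 171*sqrt(2)/1073*e2 e3 - 73*sqrt(2)/1073*e2 e4 - 135*sqrt(2)/2146*e2 e5 + 396*sqrt(2)/1073*e3 e4 - 189*sqrt(2)/1073*e3 e5 - 237*sqrt(2)/1073*e4 e5


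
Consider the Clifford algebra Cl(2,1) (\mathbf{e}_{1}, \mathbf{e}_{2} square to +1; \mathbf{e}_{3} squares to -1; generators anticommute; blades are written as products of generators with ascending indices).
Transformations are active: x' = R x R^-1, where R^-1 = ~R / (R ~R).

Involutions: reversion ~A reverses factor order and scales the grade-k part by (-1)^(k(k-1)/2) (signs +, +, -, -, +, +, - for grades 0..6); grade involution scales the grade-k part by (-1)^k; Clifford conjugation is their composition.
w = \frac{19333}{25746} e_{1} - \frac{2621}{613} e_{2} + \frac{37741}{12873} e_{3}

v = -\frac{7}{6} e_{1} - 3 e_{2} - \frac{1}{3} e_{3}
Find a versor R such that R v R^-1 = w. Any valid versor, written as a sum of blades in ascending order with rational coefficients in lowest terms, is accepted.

Since q(v) = q(w) = \frac{41}{4}, the sum R = v + w = -\frac{1784}{4291} e_{1} - \frac{4460}{613} e_{2} + \frac{11150}{4291} e_{3} does the job whenever invertible.
Answer: -\frac{1784}{4291} e_{1} - \frac{4460}{613} e_{2} + \frac{11150}{4291} e_{3}


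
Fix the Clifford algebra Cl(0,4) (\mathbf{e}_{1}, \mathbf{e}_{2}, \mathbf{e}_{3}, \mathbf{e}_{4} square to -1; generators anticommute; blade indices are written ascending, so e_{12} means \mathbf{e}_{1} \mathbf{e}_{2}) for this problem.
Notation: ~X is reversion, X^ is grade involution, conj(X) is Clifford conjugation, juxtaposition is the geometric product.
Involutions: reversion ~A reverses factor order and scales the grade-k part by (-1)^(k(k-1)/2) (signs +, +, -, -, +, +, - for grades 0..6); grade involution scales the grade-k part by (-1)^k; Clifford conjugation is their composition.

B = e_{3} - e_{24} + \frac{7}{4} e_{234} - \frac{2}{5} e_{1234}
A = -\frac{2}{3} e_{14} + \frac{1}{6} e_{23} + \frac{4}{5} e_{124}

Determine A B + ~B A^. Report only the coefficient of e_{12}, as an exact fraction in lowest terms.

first term: \frac{4}{5} e_{1} - \frac{1}{6} e_{2} + \frac{8}{25} e_{3} - \frac{7}{24} e_{4} + \frac{2}{3} e_{12} + \frac{7}{5} e_{13} + \frac{1}{15} e_{14} - \frac{4}{15} e_{23} - \frac{1}{6} e_{34} + \frac{7}{6} e_{123} + \frac{2}{3} e_{134} - \frac{4}{5} e_{1234}
second term: \frac{4}{5} e_{1} + \frac{1}{6} e_{2} + \frac{8}{25} e_{3} + \frac{7}{24} e_{4} + \frac{2}{3} e_{12} - \frac{7}{5} e_{13} + \frac{1}{15} e_{14} - \frac{4}{15} e_{23} - \frac{1}{6} e_{34} + \frac{7}{6} e_{123} + \frac{2}{3} e_{134} - \frac{4}{5} e_{1234}
Answer: \frac{4}{3}


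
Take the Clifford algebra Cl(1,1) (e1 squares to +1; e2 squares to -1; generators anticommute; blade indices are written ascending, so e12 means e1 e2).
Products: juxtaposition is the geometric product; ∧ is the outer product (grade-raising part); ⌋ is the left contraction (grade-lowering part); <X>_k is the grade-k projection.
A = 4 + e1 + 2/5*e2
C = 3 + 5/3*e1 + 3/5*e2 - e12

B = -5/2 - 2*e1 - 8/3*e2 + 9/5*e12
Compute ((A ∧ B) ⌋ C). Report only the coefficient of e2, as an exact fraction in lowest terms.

step 1: -10 - 21/2*e1 - 35/3*e2 + 16/3*e12
step 2: -275/6 - 5*e1 + 9/2*e2 + 10*e12
Answer: 9/2


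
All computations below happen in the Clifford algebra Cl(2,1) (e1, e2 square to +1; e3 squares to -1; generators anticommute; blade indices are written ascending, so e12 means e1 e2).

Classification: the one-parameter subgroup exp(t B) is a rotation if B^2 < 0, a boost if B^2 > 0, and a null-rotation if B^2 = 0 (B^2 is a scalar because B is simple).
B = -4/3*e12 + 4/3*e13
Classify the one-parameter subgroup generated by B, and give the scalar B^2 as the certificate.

B^2 term by term: the squares give (-4/3)^2*(e12)^2 + (4/3)^2*(e13)^2 = 16/9*(-1) + 16/9*(+1) = 0 (each basis 2-blade squares to minus the product of its generators' squares); cross terms between blades sharing an index anticommute and cancel. So B^2 = 0.
Answer: null-rotation, certificate B^2 = 0. One invariant decides it: the square 0 survives every conjugation, and its sign is exactly the classification.


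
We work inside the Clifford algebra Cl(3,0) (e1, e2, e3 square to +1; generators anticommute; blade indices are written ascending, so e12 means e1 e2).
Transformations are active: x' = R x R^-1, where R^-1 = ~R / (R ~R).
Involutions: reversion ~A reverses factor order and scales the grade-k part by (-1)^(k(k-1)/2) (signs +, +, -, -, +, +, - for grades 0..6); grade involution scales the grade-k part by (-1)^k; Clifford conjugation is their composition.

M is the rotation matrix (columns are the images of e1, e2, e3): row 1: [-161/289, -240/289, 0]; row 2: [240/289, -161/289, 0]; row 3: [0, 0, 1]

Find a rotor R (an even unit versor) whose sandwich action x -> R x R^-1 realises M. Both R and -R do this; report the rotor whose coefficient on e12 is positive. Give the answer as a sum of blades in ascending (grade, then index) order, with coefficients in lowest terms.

Method: write R = a + b12*e12 + b13*e13 + b23*e23 with a^2 + b12^2 + b13^2 + b23^2 = 1 (so R^-1 = ~R). Expanding the columns R e_j ~R gives tr M = 4a^2 - 1 and, from the antisymmetric part, M21 - M12 = -4a*b12, M13 - M31 = 4a*b13, M32 - M23 = -4a*b23.
Here tr M = -33/289, so a^2 = (1 + tr M)/4 = 64/289 and a = ±8/17. Taking a = 8/17: M21 - M12 = 480/289, M13 - M31 = 0, M32 - M23 = 0, giving b12 = -15/17, b13 = 0, b23 = 0, i.e. R = 8/17 - 15/17*e12.
Its e12 coefficient is negative, so report the other preimage -R.
Answer: -8/17 + 15/17*e12. Uniqueness: Spin(3) -> SO(3) maps R and -R to the same rotation of trace -33/289; fixing the sign of the e12 coefficient removes the ambiguity.


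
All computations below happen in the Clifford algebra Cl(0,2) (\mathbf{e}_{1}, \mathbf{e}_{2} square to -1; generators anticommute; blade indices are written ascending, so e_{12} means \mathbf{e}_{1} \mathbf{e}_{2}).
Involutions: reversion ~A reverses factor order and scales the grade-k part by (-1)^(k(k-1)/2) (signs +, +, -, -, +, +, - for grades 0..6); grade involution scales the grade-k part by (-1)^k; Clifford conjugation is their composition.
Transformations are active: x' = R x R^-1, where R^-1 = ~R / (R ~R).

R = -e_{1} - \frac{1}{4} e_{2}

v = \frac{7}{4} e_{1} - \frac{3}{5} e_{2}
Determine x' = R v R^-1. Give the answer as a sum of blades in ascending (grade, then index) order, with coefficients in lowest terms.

~R = -e_{1} - \frac{1}{4} e_{2}, and R ~R = -\frac{17}{16}, so R^-1 = ~R / (-\frac{17}{16}).
R v = \frac{8}{5} + \frac{83}{80} e_{12}
Answer: \frac{429}{340} e_{1} + \frac{23}{17} e_{2}


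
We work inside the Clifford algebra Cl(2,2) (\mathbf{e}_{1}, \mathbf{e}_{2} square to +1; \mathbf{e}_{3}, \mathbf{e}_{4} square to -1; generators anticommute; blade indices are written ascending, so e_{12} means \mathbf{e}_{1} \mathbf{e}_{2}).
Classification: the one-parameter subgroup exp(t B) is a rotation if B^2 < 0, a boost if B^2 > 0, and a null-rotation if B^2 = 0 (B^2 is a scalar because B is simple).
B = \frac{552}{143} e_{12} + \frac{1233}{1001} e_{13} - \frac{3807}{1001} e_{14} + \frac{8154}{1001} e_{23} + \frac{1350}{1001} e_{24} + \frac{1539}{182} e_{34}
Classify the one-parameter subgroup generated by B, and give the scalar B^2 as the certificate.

B^2 term by term: the squares give (\frac{552}{143})^2*(e_{12})^2 + (\frac{1233}{1001})^2*(e_{13})^2 + (-\frac{3807}{1001})^2*(e_{14})^2 + (\frac{8154}{1001})^2*(e_{23})^2 + (\frac{1350}{1001})^2*(e_{24})^2 + (\frac{1539}{182})^2*(e_{34})^2 = \frac{304704}{20449}*(-1) + \frac{1520289}{1002001}*(+1) + \frac{14493249}{1002001}*(+1) + \frac{66487716}{1002001}*(+1) + \frac{1822500}{1002001}*(+1) + \frac{2368521}{33124}*(-1) = -\frac{9}{4} (each basis 2-blade squares to minus the product of its generators' squares); cross terms between blades sharing an index anticommute and cancel; the commuting (index-disjoint) pairs give grade-4 terms 2*c*c'*(blade product), which cancel blade by blade — e_{1234}: \frac{849528}{13013} - \frac{3329100}{1002001} - \frac{62084556}{1002001} = 0 — confirming B is simple. So B^2 = -\frac{9}{4}.
Answer: rotation, certificate B^2 = -\frac{9}{4}. B^2 = -\frac{9}{4} is basis-independent, so its sign is the whole story.


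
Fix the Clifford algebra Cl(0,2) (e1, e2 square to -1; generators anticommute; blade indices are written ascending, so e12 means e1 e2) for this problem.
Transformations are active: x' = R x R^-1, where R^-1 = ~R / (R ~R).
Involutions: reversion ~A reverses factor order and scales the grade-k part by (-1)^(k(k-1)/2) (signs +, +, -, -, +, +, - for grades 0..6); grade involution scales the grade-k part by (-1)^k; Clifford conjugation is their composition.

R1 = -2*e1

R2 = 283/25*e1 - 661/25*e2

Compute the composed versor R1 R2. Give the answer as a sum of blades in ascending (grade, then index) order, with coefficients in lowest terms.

Distribute over the terms of R1 (each basis-blade product reordered to ascending indices, repeated generators contracted through their squares):
(-2*e1) R2 = 566/25 + 1322/25*e12
Answer: 566/25 + 1322/25*e12


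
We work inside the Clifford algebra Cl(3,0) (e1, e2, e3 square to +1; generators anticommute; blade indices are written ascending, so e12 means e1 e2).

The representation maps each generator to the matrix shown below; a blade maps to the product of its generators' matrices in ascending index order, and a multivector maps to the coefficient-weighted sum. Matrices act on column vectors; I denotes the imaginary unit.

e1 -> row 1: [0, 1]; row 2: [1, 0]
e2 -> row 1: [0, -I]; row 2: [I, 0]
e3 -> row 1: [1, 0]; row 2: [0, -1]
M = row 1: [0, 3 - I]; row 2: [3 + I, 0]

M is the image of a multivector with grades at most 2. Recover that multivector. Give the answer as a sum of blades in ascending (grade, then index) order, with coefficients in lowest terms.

Method: 1, rho(e1), rho(e2), rho(e3) form a trace-orthogonal basis of the 2x2 complex matrices (tr(X Y) = 2 if X = Y, else 0), so M = m0*1 + m1*rho(e1) + m2*rho(e2) + m3*rho(e3) with m0 = tr(M)/2 = 0, m1 = tr(M rho(e1))/2 = 3, m2 = tr(M rho(e2))/2 = 1, m3 = tr(M rho(e3))/2 = 0.
Multiplying table entries, the bivector images are rho(e12) = I*rho(e3), rho(e13) = -I*rho(e2), rho(e23) = I*rho(e1); with real blade coefficients the real parts of m0..m3 are the coefficients of 1, e1, e2, e3 and the imaginary parts give the bivectors (e23: Im m1, e13: -Im m2, e12: Im m3).
Answer: 3*e1 + e2


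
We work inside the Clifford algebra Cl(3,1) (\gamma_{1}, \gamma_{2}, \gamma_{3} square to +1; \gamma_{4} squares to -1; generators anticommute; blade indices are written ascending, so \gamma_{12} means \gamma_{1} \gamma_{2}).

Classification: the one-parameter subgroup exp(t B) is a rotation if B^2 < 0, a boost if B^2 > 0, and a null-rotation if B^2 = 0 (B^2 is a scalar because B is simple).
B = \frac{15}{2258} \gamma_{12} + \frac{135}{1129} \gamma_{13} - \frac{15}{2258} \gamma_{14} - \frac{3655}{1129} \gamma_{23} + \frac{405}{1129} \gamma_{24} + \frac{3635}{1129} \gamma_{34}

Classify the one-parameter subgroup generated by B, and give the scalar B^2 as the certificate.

B^2 term by term: the squares give (\frac{15}{2258})^2*(\gamma_{12})^2 + (\frac{135}{1129})^2*(\gamma_{13})^2 + (-\frac{15}{2258})^2*(\gamma_{14})^2 + (-\frac{3655}{1129})^2*(\gamma_{23})^2 + (\frac{405}{1129})^2*(\gamma_{24})^2 + (\frac{3635}{1129})^2*(\gamma_{34})^2 = \frac{225}{5098564}*(-1) + \frac{18225}{1274641}*(-1) + \frac{225}{5098564}*(+1) + \frac{13359025}{1274641}*(-1) + \frac{164025}{1274641}*(+1) + \frac{13213225}{1274641}*(+1) = 0 (each basis 2-blade squares to minus the product of its generators' squares); cross terms between blades sharing an index anticommute and cancel; the commuting (index-disjoint) pairs give grade-4 terms 2*c*c'*(blade product), which cancel blade by blade — \gamma_{1234}: \frac{54525}{1274641} - \frac{109350}{1274641} + \frac{54825}{1274641} = 0 — confirming B is simple. So B^2 = 0.
Answer: null-rotation, certificate B^2 = 0. The class reads off the invariant scalar 0 directly.


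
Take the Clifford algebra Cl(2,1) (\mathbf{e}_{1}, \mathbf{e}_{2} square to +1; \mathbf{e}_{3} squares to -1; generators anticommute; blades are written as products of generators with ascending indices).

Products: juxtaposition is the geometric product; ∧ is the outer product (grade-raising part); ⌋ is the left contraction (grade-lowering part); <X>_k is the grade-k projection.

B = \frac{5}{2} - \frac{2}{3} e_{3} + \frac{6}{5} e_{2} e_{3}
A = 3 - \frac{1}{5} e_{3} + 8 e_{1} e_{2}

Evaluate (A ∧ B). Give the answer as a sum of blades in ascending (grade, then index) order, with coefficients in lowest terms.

step 1: \frac{15}{2} - \frac{5}{2} e_{3} + 20 e_{1} e_{2} + \frac{18}{5} e_{2} e_{3} - \frac{16}{3} e_{1} e_{2} e_{3}
Answer: \frac{15}{2} - \frac{5}{2} e_{3} + 20 e_{1} e_{2} + \frac{18}{5} e_{2} e_{3} - \frac{16}{3} e_{1} e_{2} e_{3}


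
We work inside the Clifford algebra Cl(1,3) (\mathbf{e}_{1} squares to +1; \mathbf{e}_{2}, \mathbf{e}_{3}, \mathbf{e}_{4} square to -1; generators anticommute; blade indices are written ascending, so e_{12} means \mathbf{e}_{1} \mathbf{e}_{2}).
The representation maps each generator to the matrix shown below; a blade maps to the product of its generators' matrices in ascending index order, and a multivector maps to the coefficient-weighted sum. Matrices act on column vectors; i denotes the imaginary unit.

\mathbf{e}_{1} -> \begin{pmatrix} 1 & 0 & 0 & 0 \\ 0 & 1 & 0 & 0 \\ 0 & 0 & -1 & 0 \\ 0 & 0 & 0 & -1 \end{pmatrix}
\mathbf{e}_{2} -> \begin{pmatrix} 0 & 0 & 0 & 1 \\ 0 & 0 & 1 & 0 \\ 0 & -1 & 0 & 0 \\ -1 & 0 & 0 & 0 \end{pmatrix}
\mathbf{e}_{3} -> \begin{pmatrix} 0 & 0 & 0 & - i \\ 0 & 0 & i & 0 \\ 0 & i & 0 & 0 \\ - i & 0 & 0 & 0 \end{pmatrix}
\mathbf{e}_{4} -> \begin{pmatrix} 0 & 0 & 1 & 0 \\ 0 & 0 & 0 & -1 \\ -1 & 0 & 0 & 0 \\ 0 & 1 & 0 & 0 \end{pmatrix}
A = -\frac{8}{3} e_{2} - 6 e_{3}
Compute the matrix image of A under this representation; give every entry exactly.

M = (-\frac{8}{3})*rho(e_{2}) + (-6)*rho(e_{3}), summed entrywise:
Answer: \begin{pmatrix} 0 & 0 & 0 & - \frac{8}{3} + 6 i \\ 0 & 0 & - \frac{8}{3} - 6 i & 0 \\ 0 & \frac{8}{3} - 6 i & 0 & 0 \\ \frac{8}{3} + 6 i & 0 & 0 & 0 \end{pmatrix}


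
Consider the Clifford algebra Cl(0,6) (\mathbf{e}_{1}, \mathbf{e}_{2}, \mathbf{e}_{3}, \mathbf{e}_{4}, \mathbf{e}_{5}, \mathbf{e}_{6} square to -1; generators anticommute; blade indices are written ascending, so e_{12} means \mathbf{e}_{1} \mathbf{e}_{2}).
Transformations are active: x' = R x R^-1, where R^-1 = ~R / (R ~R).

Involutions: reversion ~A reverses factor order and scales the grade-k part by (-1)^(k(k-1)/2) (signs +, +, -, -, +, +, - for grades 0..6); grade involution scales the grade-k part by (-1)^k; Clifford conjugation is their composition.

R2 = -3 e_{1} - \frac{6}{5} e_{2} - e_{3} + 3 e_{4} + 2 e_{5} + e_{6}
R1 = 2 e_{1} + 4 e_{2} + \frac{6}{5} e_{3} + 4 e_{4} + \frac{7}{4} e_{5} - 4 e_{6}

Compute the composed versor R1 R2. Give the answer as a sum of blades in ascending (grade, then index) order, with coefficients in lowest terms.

Distribute over the terms of R1 (each basis-blade product reordered to ascending indices, repeated generators contracted through their squares):
(2 e_{1}) R2 = 6 - \frac{12}{5} e_{12} - 2 e_{13} + 6 e_{14} + 4 e_{15} + 2 e_{16}
(4 e_{2}) R2 = \frac{24}{5} + 12 e_{12} - 4 e_{23} + 12 e_{24} + 8 e_{25} + 4 e_{26}
(\frac{6}{5} e_{3}) R2 = \frac{6}{5} + \frac{18}{5} e_{13} + \frac{36}{25} e_{23} + \frac{18}{5} e_{34} + \frac{12}{5} e_{35} + \frac{6}{5} e_{36}
(4 e_{4}) R2 = -12 + 12 e_{14} + \frac{24}{5} e_{24} + 4 e_{34} + 8 e_{45} + 4 e_{46}
(\frac{7}{4} e_{5}) R2 = -\frac{7}{2} + \frac{21}{4} e_{15} + \frac{21}{10} e_{25} + \frac{7}{4} e_{35} - \frac{21}{4} e_{45} + \frac{7}{4} e_{56}
(-4 e_{6}) R2 = 4 - 12 e_{16} - \frac{24}{5} e_{26} - 4 e_{36} + 12 e_{46} + 8 e_{56}
Summing the partial products and collecting blades:
Answer: \frac{1}{2} + \frac{48}{5} e_{12} + \frac{8}{5} e_{13} + 18 e_{14} + \frac{37}{4} e_{15} - 10 e_{16} - \frac{64}{25} e_{23} + \frac{84}{5} e_{24} + \frac{101}{10} e_{25} - \frac{4}{5} e_{26} + \frac{38}{5} e_{34} + \frac{83}{20} e_{35} - \frac{14}{5} e_{36} + \frac{11}{4} e_{45} + 16 e_{46} + \frac{39}{4} e_{56}


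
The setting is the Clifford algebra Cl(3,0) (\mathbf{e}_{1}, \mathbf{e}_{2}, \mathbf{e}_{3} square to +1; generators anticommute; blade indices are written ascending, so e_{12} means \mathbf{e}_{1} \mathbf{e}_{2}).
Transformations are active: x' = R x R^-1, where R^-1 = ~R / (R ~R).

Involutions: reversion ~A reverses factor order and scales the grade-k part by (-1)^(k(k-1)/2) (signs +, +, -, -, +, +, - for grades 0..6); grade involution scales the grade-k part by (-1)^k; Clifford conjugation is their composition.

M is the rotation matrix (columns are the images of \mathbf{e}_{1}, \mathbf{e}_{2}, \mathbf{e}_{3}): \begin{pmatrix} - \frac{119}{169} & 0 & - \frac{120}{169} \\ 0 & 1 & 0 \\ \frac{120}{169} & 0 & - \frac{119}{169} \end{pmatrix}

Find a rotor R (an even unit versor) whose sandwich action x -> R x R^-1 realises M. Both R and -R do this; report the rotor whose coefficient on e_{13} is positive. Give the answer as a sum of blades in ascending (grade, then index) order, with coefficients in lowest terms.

Method: write R = a + b12*e_{12} + b13*e_{13} + b23*e_{23} with a^2 + b12^2 + b13^2 + b23^2 = 1 (so R^-1 = ~R). Expanding the columns R e_j ~R gives tr M = 4a^2 - 1 and, from the antisymmetric part, M21 - M12 = -4a*b12, M13 - M31 = 4a*b13, M32 - M23 = -4a*b23.
Here tr M = -\frac{69}{169}, so a^2 = (1 + tr M)/4 = \frac{25}{169} and a = ±\frac{5}{13}. Taking a = \frac{5}{13}: M21 - M12 = 0, M13 - M31 = -\frac{240}{169}, M32 - M23 = 0, giving b12 = 0, b13 = -\frac{12}{13}, b23 = 0, i.e. R = \frac{5}{13} - \frac{12}{13} e_{13}.
Its e_{13} coefficient is negative, so report the other preimage -R.
Answer: -\frac{5}{13} + \frac{12}{13} e_{13}. Note: both R and -R realise this M (trace -\frac{69}{169}); the covering map identifies them, and the e_{13}-coefficient sign is the tie-breaker.


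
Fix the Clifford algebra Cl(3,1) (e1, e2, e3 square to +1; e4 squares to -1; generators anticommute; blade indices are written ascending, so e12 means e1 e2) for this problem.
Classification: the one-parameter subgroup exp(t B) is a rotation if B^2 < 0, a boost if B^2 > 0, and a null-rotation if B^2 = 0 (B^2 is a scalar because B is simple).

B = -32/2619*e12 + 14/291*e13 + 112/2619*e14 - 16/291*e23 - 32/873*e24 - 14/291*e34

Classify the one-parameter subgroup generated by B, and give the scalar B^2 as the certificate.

B^2 term by term: the squares give (-32/2619)^2*(e12)^2 + (14/291)^2*(e13)^2 + (112/2619)^2*(e14)^2 + (-16/291)^2*(e23)^2 + (-32/873)^2*(e24)^2 + (-14/291)^2*(e34)^2 = 1024/6859161*(-1) + 196/84681*(-1) + 12544/6859161*(+1) + 256/84681*(-1) + 1024/762129*(+1) + 196/84681*(+1) = 0 (each basis 2-blade squares to minus the product of its generators' squares); cross terms between blades sharing an index anticommute and cancel; the commuting (index-disjoint) pairs give grade-4 terms 2*c*c'*(blade product), which cancel blade by blade — e1234: 896/762129 + 896/254043 - 3584/762129 = 0 — confirming B is simple. So B^2 = 0.
Answer: null-rotation, certificate B^2 = 0. Why this suffices: the scalar 0 survives any versor conjugation, so its sign alone determines the class however B is presented.


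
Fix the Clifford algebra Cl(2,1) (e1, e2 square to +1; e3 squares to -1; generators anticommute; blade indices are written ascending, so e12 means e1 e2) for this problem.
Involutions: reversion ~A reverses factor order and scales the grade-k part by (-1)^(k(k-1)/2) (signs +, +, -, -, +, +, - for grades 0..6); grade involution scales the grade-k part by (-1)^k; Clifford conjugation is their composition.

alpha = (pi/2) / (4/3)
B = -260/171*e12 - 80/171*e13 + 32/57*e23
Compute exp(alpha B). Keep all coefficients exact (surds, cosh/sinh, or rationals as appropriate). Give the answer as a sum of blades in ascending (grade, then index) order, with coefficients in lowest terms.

B^2 term by term: the squares give (-260/171)^2*(e12)^2 + (-80/171)^2*(e13)^2 + (32/57)^2*(e23)^2 = 67600/29241*(-1) + 6400/29241*(+1) + 1024/3249*(+1) = -16/9 (each basis 2-blade squares to minus the product of its generators' squares); cross terms between blades sharing an index anticommute and cancel. So B^2 = -16/9.
B^2 = -16/9 — the series telescopes trigonometrically here: l = 4/3, alpha*l = pi/2, so exp(alpha B) = cos(pi/2) + (sin(pi/2)/(4/3))*B = 0 + (3/4)*B.
Answer: -65/57*e12 - 20/57*e13 + 8/19*e23


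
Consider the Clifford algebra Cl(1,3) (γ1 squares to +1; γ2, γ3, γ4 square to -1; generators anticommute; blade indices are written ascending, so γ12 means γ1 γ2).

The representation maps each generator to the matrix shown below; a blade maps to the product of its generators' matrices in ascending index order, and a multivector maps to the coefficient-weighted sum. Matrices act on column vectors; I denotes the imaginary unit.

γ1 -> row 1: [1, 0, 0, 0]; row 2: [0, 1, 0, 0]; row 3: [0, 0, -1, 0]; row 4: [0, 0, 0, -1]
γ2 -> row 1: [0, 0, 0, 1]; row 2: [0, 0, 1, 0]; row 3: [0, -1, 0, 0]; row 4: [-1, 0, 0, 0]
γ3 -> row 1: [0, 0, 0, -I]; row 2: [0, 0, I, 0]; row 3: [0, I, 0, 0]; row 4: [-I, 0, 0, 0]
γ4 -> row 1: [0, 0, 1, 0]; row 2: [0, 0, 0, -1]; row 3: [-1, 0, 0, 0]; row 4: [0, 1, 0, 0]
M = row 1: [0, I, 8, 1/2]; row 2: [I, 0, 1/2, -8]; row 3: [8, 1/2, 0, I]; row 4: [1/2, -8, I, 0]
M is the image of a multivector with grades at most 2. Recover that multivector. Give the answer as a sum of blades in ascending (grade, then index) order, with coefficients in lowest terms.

Method: the blade images are trace-orthogonal — tr(rho(e_A) rho(e_B)^-1) = 4 if A = B and 0 otherwise — and rho(e_A)^-1 = (e_A)^2 * rho(e_A) with (e_A)^2 = +1 or -1, so the coefficient of e_A in the preimage is (e_A)^2 * tr(M rho(e_A))/4.
Nonzero projections over blades of grade <= 2: γ12: (γ12)^2 = +1, tr(M rho(γ12)) = 2, coefficient 1/2; γ14: (γ14)^2 = +1, tr(M rho(γ14)) = 32, coefficient 8; γ34: (γ34)^2 = -1, tr(M rho(γ34)) = 4, coefficient -1. Every other blade of grade <= 2 projects to 0.
Answer: 1/2*γ12 + 8*γ14 - γ34


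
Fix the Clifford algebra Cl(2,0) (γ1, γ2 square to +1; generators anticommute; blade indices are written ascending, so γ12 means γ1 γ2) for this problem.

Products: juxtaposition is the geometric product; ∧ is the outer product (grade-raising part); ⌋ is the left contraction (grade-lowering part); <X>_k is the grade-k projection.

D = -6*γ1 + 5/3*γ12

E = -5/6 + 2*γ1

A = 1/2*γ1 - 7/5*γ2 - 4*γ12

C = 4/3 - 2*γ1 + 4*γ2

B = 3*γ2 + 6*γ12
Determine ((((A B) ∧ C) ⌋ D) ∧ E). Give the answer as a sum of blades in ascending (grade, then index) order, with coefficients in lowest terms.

step 1: 99/5 - 18/5*γ1 + 3*γ2 + 3/2*γ12
step 2: 132/5 - 222/5*γ1 + 416/5*γ2 - 32/5*γ12
step 3: 4156/15 - 4456/15*γ1 - 74*γ2 + 44*γ12
step 4: -2078/9 + 36076/45*γ1 + 185/3*γ2 + 334/3*γ12
Answer: -2078/9 + 36076/45*γ1 + 185/3*γ2 + 334/3*γ12


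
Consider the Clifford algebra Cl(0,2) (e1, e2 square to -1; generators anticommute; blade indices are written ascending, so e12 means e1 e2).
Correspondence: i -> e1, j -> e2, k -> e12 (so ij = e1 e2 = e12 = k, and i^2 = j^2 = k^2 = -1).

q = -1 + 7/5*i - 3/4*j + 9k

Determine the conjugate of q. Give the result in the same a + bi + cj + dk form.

In blades: q = -1 + 7/5*e1 - 3/4*e2 + 9*e12.
Conjugation here is Clifford conjugation: the scalar is fixed and the grade-1 and grade-2 blades all flip sign, giving -1 - 7/5*e1 + 3/4*e2 - 9*e12; translating back:
Answer: -1 - 7/5*i + 3/4*j - 9k


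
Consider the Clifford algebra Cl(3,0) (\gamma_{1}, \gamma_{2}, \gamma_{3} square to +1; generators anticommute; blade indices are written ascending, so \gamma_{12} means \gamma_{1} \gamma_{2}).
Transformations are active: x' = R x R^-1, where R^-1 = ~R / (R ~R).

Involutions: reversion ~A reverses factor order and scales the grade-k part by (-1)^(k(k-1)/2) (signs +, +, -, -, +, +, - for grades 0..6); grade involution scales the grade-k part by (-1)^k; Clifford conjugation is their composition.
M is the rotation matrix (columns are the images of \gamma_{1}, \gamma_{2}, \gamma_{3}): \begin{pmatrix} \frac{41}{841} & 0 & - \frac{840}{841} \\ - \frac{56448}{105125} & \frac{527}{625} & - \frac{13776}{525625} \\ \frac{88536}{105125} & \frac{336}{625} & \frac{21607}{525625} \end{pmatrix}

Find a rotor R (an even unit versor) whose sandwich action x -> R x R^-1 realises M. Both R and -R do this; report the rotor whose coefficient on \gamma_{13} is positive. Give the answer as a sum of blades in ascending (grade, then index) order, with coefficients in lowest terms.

Method: write R = a + b12*\gamma_{12} + b13*\gamma_{13} + b23*\gamma_{23} with a^2 + b12^2 + b13^2 + b23^2 = 1 (so R^-1 = ~R). Expanding the columns R e_j ~R gives tr M = 4a^2 - 1 and, from the antisymmetric part, M21 - M12 = -4a*b12, M13 - M31 = 4a*b13, M32 - M23 = -4a*b23.
Here tr M = \frac{490439}{525625}, so a^2 = (1 + tr M)/4 = \frac{254016}{525625} and a = ±\frac{504}{725}. Taking a = \frac{504}{725}: M21 - M12 = -\frac{56448}{105125}, M13 - M31 = -\frac{193536}{105125}, M32 - M23 = \frac{296352}{525625}, giving b12 = \frac{28}{145}, b13 = -\frac{96}{145}, b23 = -\frac{147}{725}, i.e. R = \frac{504}{725} + \frac{28}{145} \gamma_{12} - \frac{96}{145} \gamma_{13} - \frac{147}{725} \gamma_{23}.
Its \gamma_{13} coefficient is negative, so report the other preimage -R.
Answer: -\frac{504}{725} - \frac{28}{145} \gamma_{12} + \frac{96}{145} \gamma_{13} + \frac{147}{725} \gamma_{23}. Uniqueness: Spin(3) -> SO(3) maps R and -R to the same rotation of trace \frac{490439}{525625}; fixing the sign of the \gamma_{13} coefficient removes the ambiguity.


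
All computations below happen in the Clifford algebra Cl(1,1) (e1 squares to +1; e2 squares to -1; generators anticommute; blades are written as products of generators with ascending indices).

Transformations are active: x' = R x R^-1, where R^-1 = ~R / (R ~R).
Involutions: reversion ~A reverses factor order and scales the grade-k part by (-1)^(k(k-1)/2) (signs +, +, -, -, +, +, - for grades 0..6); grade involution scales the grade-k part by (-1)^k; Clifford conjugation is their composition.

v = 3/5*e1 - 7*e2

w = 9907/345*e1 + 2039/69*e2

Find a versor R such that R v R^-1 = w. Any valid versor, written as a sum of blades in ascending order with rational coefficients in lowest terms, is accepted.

Sketch: the shared square -1216/25 makes R = v + w = 10114/345*e1 + 1556/69*e2 the natural versor; its sandwich fixes that direction, negates (v - w)/2, and sends v to w.
Answer: 10114/345*e1 + 1556/69*e2


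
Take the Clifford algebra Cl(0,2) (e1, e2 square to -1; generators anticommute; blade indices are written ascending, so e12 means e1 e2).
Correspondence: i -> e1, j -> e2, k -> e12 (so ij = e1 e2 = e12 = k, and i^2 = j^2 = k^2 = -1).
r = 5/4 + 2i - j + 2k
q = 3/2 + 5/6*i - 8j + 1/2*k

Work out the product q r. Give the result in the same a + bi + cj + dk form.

In blades: q = 3/2 + 5/6*e1 - 8*e2 + 1/2*e12, r = 5/4 + 2*e1 - e2 + 2*e12.
Distribute q over r term by term (generator squares from the signature, products reordered to ascending indices): (3/2)*r = 15/8 + 3*e1 - 3/2*e2 + 3*e12; (5/6*e1)*r = -5/3 + 25/24*e1 - 5/3*e2 - 5/6*e12; (-8*e2)*r = -8 - 16*e1 - 10*e2 + 16*e12; (1/2*e12)*r = -1 + 1/2*e1 + e2 + 5/8*e12.
Sum: -211/24 - 275/24*e1 - 73/6*e2 + 451/24*e12; translating back through the correspondence:
Answer: -211/24 - 275/24*i - 73/6*j + 451/24*k


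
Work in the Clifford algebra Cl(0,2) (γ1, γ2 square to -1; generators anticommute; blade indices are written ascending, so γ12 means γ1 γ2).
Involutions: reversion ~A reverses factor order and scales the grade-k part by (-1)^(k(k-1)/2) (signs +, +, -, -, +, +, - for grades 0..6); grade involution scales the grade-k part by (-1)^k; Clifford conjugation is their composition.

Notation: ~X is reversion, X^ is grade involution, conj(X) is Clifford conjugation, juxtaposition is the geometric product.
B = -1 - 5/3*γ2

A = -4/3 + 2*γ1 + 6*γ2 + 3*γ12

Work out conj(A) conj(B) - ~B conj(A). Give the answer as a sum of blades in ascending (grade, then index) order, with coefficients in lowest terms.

first term: 34/3 + 7*γ1 + 34/9*γ2 - 1/3*γ12
second term: -26/3 + 7*γ1 + 74/9*γ2 - 1/3*γ12
Answer: 20 - 40/9*γ2


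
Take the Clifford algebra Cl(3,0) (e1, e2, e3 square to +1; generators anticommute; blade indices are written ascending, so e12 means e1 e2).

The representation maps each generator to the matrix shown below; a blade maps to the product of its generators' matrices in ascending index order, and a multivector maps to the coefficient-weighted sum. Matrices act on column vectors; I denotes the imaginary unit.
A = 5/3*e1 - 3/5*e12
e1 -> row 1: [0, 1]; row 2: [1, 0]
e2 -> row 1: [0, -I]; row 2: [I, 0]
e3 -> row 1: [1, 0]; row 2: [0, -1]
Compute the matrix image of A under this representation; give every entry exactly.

Bivector images (products of the table entries): rho(e12) = rho(e1)rho(e2) = row 1: [I, 0]; row 2: [0, -I].
M = (5/3)*rho(e1) + (-3/5)*rho(e12), summed entrywise:
Answer: row 1: [-3*I/5, 5/3]; row 2: [5/3, 3*I/5]


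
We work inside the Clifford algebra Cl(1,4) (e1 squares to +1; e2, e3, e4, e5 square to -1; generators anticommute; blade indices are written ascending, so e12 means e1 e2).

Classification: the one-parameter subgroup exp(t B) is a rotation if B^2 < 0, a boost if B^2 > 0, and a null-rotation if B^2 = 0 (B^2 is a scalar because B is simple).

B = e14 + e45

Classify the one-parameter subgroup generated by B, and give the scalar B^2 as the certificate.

B^2 term by term: the squares give (1)^2*(e14)^2 + (1)^2*(e45)^2 = 1*(+1) + 1*(-1) = 0 (each basis 2-blade squares to minus the product of its generators' squares); cross terms between blades sharing an index anticommute and cancel. So B^2 = 0.
Answer: null-rotation, certificate B^2 = 0. No conjugation can change B^2 = 0; the sign gives the class.


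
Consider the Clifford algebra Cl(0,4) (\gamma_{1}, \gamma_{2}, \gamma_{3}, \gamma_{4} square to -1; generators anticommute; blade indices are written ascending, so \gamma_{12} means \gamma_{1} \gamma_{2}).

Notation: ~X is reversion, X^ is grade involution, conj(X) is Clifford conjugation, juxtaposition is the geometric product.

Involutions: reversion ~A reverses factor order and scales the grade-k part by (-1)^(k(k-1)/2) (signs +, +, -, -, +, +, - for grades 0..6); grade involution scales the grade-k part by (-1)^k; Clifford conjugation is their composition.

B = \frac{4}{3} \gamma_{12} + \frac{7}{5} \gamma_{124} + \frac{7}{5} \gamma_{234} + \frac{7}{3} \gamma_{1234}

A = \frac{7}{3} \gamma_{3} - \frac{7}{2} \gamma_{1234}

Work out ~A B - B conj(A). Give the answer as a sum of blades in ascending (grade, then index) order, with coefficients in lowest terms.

first term: -\frac{49}{6} - \frac{49}{10} \gamma_{1} - \frac{49}{10} \gamma_{3} + \frac{49}{15} \gamma_{24} + \frac{14}{3} \gamma_{34} + \frac{28}{9} \gamma_{123} - \frac{49}{9} \gamma_{124} + \frac{49}{15} \gamma_{1234}
second term: -\frac{49}{6} + \frac{49}{10} \gamma_{1} + \frac{49}{10} \gamma_{3} - \frac{49}{15} \gamma_{24} + \frac{14}{3} \gamma_{34} - \frac{28}{9} \gamma_{123} - \frac{49}{9} \gamma_{124} + \frac{49}{15} \gamma_{1234}
Answer: -\frac{49}{5} \gamma_{1} - \frac{49}{5} \gamma_{3} + \frac{98}{15} \gamma_{24} + \frac{56}{9} \gamma_{123}


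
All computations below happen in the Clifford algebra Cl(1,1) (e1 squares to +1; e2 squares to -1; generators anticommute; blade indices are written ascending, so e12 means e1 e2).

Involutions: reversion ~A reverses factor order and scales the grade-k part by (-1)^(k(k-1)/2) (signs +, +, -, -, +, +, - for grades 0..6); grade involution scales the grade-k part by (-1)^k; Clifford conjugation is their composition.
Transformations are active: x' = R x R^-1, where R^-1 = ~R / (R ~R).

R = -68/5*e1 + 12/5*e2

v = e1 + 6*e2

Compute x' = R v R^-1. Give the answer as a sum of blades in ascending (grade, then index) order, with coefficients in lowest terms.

~R = -68/5*e1 + 12/5*e2, and R ~R = 896/5, so R^-1 = ~R / (896/5).
R v = -28 - 84*e12
Answer: 13/4*e1 - 27/4*e2


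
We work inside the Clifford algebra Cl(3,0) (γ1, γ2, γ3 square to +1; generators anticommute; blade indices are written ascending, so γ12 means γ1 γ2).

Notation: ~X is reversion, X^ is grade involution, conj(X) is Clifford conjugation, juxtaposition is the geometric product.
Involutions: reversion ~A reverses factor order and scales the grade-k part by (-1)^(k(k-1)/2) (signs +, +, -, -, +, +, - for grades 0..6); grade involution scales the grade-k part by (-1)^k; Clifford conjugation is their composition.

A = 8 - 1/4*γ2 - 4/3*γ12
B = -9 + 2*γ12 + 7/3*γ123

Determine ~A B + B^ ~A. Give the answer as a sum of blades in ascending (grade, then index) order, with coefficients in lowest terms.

first term: -224/3 + 1/2*γ1 + 9/4*γ2 - 28/9*γ3 + 4*γ12 + 7/12*γ13 + 56/3*γ123
second term: -224/3 - 1/2*γ1 + 9/4*γ2 + 28/9*γ3 + 4*γ12 - 7/12*γ13 - 56/3*γ123
Answer: -448/3 + 9/2*γ2 + 8*γ12


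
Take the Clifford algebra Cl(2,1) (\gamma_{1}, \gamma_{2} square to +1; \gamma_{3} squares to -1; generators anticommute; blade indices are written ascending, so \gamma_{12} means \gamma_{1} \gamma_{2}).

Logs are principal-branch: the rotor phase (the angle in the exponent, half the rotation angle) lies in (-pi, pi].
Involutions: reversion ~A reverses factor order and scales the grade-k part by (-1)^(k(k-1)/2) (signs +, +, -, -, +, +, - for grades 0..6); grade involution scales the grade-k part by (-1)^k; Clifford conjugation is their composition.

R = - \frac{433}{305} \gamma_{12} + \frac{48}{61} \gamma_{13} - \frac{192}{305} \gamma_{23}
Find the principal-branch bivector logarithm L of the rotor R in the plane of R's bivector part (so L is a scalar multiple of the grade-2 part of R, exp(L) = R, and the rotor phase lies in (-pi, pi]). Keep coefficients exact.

The scalar part of R is 0, so the principal-branch rotor phase is pinned; divide the bivector part by its sine to get the unit plane — L is the phase times that plane.
Concretely: cos(phase) = 0 gives phase = ±\frac{\pi}{2}, and since phase/sin(phase) is even the sign is immaterial: L = (phase/sin(phase)) * <R>_2 = (\frac{\pi}{2}) * <R>_2.
Answer: - \frac{433 \pi}{610} \gamma_{12} + \frac{24 \pi}{61} \gamma_{13} - \frac{96 \pi}{305} \gamma_{23}


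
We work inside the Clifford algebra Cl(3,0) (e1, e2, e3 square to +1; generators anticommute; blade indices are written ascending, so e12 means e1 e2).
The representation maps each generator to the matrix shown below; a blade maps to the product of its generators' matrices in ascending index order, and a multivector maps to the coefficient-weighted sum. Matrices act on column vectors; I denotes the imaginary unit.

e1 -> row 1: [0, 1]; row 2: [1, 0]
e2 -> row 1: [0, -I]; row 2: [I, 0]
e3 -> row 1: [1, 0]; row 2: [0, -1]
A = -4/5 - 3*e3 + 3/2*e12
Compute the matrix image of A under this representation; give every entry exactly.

Bivector images (products of the table entries): rho(e12) = rho(e1)rho(e2) = row 1: [I, 0]; row 2: [0, -I].
M = (-4/5)*1 + (-3)*rho(e3) + (3/2)*rho(e12), summed entrywise (1 is the identity matrix):
Answer: row 1: [-19/5 + 3*I/2, 0]; row 2: [0, 11/5 - 3*I/2]
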